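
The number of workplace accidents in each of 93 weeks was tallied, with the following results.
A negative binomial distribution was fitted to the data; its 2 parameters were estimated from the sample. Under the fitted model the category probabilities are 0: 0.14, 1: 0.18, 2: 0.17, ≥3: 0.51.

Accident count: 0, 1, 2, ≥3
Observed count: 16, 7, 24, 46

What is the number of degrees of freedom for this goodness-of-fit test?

There are k = 4 categories and 2 parameters estimated from the data, so df = 4 − 1 − 2 = 1.

1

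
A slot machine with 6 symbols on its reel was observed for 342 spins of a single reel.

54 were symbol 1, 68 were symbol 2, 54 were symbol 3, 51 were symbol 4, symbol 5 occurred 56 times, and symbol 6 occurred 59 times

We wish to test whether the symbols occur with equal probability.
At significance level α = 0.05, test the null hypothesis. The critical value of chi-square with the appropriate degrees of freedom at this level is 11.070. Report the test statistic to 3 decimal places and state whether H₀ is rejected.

3.158; do not reject

Expected count for each of the 6 categories: 342/6 = 57.
cat           O        E   (O−E)²/E
symbol 1     54       57     0.1579
symbol 2     68       57     2.1228
symbol 3     54       57     0.1579
symbol 4     51       57     0.6316
symbol 5     56       57     0.0175
symbol 6     59       57     0.0702
Sum = 3.158
df = 5. Since 3.158 < 11.070, we do not reject H₀.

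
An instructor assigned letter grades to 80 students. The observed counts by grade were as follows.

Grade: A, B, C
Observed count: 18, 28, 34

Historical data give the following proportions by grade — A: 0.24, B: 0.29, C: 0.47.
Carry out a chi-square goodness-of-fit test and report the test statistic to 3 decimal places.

1.413

Expected counts E_i = n·p_i: 80×0.24 = 19.2, 80×0.29 = 23.2, 80×0.47 = 37.6.
χ² = (18−19.2)²/19.2 + (28−23.2)²/23.2 + (34−37.6)²/37.6
   = 0.0750 + 0.9931 + 0.3447
Sum = 1.413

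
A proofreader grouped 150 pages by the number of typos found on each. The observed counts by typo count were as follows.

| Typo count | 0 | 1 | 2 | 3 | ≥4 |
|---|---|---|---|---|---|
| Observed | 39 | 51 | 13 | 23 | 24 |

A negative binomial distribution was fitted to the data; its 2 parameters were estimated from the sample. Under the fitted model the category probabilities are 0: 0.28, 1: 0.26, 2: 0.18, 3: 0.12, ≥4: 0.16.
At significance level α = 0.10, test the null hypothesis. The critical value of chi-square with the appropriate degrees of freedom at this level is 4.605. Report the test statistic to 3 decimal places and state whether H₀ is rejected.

12.555; reject

Expected counts E_i = n·p_i: 150×0.28 = 42, 150×0.26 = 39, 150×0.18 = 27, 150×0.12 = 18, 150×0.16 = 24.
χ² = (39−42)²/42 + (51−39)²/39 + (13−27)²/27 + (23−18)²/18 + (24−24)²/24
   = 0.2143 + 3.6923 + 7.2593 + 1.3889 + 0.0000
Sum = 12.555
df = 2. Since 12.555 > 4.605, we reject H₀.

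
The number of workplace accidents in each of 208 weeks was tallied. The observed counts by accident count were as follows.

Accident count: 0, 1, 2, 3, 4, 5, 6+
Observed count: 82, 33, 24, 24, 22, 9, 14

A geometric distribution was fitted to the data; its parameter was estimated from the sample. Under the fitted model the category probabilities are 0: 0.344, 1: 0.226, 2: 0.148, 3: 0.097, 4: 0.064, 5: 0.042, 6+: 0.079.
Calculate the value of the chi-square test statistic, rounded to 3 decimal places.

Expected counts E_i = n·p_i: 208×0.344 = 71.552, 208×0.226 = 47.008, 208×0.148 = 30.784, 208×0.097 = 20.176, 208×0.064 = 13.312, 208×0.042 = 8.736, 208×0.079 = 16.432.
χ² = (82−71.552)²/71.552 + (33−47.008)²/47.008 + (24−30.784)²/30.784 + (24−20.176)²/20.176 + (22−13.312)²/13.312 + (9−8.736)²/8.736 + (14−16.432)²/16.432
   = 1.5256 + 4.1743 + 1.4950 + 0.7248 + 5.6702 + 0.0080 + 0.3599
Sum = 13.958

13.958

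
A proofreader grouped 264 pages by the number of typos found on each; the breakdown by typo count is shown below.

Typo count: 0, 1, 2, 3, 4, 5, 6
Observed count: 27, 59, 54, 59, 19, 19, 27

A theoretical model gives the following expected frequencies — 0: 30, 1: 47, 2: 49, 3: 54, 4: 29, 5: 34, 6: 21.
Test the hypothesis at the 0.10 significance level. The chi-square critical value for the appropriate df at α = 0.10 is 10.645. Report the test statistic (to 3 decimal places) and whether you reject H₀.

cat         O        E   (O−E)²/E
0          27       30     0.3000
1          59       47     3.0638
2          54       49     0.5102
3          59       54     0.4630
4          19       29     3.4483
5          19       34     6.6176
6          27       21     1.7143
Sum = 16.117
df = 6. Since 16.117 > 10.645, we reject H₀.

16.117; reject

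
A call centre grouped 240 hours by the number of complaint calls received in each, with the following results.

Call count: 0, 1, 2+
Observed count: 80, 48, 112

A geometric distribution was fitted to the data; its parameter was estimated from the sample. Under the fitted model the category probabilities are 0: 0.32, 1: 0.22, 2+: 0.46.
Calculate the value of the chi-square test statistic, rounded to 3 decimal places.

0.593

Expected counts E_i = n·p_i: 240×0.32 = 76.8, 240×0.22 = 52.8, 240×0.46 = 110.4.
χ² = (80−76.8)²/76.8 + (48−52.8)²/52.8 + (112−110.4)²/110.4
   = 0.1333 + 0.4364 + 0.0232
Sum = 0.593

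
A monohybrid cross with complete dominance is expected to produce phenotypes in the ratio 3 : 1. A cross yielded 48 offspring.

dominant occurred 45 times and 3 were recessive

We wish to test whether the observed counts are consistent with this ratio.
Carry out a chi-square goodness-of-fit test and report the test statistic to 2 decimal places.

Ratio total = 4. Expected counts: 48×3/4 = 36, 48×1/4 = 12.
χ² = (45−36)²/36 + (3−12)²/12
   = 2.250 + 6.750
Sum = 9.00

9.00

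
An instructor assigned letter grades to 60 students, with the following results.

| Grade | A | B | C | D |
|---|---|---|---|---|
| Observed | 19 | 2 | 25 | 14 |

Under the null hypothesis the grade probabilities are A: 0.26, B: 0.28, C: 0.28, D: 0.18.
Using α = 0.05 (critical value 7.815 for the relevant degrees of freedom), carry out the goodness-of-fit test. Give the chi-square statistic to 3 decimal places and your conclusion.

18.730; reject

Expected counts E_i = n·p_i: 60×0.26 = 15.6, 60×0.28 = 16.8, 60×0.28 = 16.8, 60×0.18 = 10.8.
A: (19 − 15.6)²/15.6 = 11.56/15.6 = 0.7410
B: (2 − 16.8)²/16.8 = 219.04/16.8 = 13.0381
C: (25 − 16.8)²/16.8 = 67.24/16.8 = 4.0024
D: (14 − 10.8)²/10.8 = 10.24/10.8 = 0.9481
Sum = 18.730
df = 3. Since 18.730 > 7.815, we reject H₀.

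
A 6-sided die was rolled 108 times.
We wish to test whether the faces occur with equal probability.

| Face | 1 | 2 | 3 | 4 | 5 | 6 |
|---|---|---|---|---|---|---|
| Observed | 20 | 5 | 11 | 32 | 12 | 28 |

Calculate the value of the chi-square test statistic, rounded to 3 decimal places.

Under H₀ each category has probability 1/6, so each expected count is 108/6 = 18.
cat         O        E   (O−E)²/E
1          20       18     0.2222
2           5       18     9.3889
3          11       18     2.7222
4          32       18    10.8889
5          12       18     2.0000
6          28       18     5.5556
Sum = 30.778

30.778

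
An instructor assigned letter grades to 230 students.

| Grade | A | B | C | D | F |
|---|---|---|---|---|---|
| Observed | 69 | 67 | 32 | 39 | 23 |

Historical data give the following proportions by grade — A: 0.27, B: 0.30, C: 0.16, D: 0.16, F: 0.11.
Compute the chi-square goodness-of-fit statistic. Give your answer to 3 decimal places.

1.791

Expected counts E_i = n·p_i: 230×0.27 = 62.1, 230×0.30 = 69, 230×0.16 = 36.8, 230×0.16 = 36.8, 230×0.11 = 25.3.
cat         O        E   (O−E)²/E
A          69     62.1     0.7667
B          67       69     0.0580
C          32     36.8     0.6261
D          39     36.8     0.1315
F          23     25.3     0.2091
Sum = 1.791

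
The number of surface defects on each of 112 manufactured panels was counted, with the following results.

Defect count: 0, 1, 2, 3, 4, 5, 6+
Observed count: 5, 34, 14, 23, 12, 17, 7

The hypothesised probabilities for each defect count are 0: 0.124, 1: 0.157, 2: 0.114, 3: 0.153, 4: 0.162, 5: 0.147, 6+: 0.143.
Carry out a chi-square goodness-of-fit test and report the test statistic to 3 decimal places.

30.313

Expected counts E_i = n·p_i: 112×0.124 = 13.888, 112×0.157 = 17.584, 112×0.114 = 12.768, 112×0.153 = 17.136, 112×0.162 = 18.144, 112×0.147 = 16.464, 112×0.143 = 16.016.
cat         O        E   (O−E)²/E
0           5   13.888     5.6881
1          34   17.584    15.3256
2          14   12.768     0.1189
3          23   17.136     2.0067
4          12   18.144     2.0805
5          17   16.464     0.0174
6+          7   16.016     5.0754
Sum = 30.313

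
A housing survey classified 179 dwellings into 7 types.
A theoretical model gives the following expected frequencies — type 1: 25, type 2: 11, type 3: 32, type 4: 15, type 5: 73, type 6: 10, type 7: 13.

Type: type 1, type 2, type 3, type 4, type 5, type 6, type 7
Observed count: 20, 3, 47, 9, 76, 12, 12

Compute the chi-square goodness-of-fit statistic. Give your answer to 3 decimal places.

16.850

type 1: (20 − 25)²/25 = 25/25 = 1.0000
type 2: (3 − 11)²/11 = 64/11 = 5.8182
type 3: (47 − 32)²/32 = 225/32 = 7.0313
type 4: (9 − 15)²/15 = 36/15 = 2.4000
type 5: (76 − 73)²/73 = 9/73 = 0.1233
type 6: (12 − 10)²/10 = 4/10 = 0.4000
type 7: (12 − 13)²/13 = 1/13 = 0.0769
Sum = 16.850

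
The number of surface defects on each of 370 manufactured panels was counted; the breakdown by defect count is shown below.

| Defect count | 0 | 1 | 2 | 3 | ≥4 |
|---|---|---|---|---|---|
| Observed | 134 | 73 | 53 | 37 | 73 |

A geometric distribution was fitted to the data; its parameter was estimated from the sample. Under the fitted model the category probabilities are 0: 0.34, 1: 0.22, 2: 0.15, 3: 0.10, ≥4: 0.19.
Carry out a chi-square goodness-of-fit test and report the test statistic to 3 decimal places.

1.618

Expected counts E_i = n·p_i: 370×0.34 = 125.8, 370×0.22 = 81.4, 370×0.15 = 55.5, 370×0.10 = 37, 370×0.19 = 70.3.
cat         O        E   (O−E)²/E
0         134    125.8     0.5345
1          73     81.4     0.8668
2          53     55.5     0.1126
3          37       37     0.0000
≥4         73     70.3     0.1037
Sum = 1.618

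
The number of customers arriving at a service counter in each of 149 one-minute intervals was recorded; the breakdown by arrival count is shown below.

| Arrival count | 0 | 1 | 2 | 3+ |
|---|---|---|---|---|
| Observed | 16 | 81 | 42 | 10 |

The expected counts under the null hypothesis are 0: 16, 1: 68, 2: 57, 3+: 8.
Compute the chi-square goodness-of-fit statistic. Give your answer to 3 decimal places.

6.933

cat         O        E   (O−E)²/E
0          16       16     0.0000
1          81       68     2.4853
2          42       57     3.9474
3+         10        8     0.5000
Sum = 6.933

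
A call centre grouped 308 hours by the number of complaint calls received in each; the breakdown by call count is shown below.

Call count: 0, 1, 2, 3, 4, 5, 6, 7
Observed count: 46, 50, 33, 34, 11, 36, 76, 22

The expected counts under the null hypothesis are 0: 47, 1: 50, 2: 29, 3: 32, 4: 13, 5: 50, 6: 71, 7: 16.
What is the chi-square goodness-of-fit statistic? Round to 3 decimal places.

7.528

cat         O        E   (O−E)²/E
0          46       47     0.0213
1          50       50     0.0000
2          33       29     0.5517
3          34       32     0.1250
4          11       13     0.3077
5          36       50     3.9200
6          76       71     0.3521
7          22       16     2.2500
Sum = 7.528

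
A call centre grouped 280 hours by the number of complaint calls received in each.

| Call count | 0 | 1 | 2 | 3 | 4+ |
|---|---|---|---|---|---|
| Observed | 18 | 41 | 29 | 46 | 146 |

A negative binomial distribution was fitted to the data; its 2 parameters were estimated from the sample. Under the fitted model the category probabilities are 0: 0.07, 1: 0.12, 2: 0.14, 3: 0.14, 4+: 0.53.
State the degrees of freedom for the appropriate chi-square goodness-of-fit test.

2

There are k = 5 categories and 2 parameters estimated from the data, so df = 5 − 1 − 2 = 2.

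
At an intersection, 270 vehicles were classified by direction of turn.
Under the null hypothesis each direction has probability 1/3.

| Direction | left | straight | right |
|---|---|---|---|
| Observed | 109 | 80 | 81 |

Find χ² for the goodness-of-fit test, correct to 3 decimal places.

6.022

Expected count for each of the 3 categories: 270/3 = 90.
left: (109 − 90)²/90 = 361/90 = 4.0111
straight: (80 − 90)²/90 = 100/90 = 1.1111
right: (81 − 90)²/90 = 81/90 = 0.9000
Sum = 6.022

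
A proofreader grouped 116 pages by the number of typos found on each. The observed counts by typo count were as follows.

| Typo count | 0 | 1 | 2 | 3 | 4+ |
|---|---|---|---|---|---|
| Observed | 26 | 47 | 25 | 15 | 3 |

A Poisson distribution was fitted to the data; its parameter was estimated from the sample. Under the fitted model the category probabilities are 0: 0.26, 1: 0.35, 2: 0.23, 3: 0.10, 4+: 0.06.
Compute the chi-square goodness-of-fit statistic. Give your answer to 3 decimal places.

Expected counts E_i = n·p_i: 116×0.26 = 30.16, 116×0.35 = 40.6, 116×0.23 = 26.68, 116×0.10 = 11.6, 116×0.06 = 6.96.
cat         O        E   (O−E)²/E
0          26    30.16     0.5738
1          47     40.6     1.0089
2          25    26.68     0.1058
3          15     11.6     0.9966
4+          3     6.96     2.2531
Sum = 4.938

4.938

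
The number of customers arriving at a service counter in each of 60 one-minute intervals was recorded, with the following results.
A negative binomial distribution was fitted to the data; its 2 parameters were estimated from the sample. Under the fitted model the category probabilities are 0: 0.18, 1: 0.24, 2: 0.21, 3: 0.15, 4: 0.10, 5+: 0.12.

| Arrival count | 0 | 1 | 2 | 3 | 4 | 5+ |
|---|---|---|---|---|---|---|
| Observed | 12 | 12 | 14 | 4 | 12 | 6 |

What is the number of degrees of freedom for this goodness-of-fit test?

There are k = 6 categories and 2 parameters estimated from the data, so df = 6 − 1 − 2 = 3.

3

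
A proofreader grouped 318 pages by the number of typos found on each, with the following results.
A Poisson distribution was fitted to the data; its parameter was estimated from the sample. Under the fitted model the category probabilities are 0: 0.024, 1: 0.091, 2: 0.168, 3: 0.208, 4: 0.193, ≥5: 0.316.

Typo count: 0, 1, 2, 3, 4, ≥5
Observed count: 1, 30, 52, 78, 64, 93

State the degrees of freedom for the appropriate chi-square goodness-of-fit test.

There are k = 6 categories and 1 parameter estimated from the data, so df = 6 − 1 − 1 = 4.

4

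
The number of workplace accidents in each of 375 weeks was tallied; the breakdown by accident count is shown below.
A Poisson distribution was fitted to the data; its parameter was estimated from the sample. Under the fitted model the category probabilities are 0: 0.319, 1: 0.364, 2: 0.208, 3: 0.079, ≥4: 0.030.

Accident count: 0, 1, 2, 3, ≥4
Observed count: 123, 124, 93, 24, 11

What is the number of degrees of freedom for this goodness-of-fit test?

3

There are k = 5 categories and 1 parameter estimated from the data, so df = 5 − 1 − 1 = 3.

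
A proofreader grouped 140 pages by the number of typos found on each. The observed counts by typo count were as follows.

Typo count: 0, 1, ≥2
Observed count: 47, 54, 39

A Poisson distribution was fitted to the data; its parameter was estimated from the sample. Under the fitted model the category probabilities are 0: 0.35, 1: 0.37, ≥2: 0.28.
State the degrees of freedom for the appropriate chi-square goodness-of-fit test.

There are k = 3 categories and 1 parameter estimated from the data, so df = 3 − 1 − 1 = 1.

1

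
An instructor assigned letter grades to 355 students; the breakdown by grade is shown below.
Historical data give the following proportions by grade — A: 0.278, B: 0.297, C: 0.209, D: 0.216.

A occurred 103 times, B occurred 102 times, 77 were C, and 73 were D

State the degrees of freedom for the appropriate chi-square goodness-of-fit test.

3

There are k = 4 categories and no parameters were estimated from the data, so df = 4 − 1 = 3.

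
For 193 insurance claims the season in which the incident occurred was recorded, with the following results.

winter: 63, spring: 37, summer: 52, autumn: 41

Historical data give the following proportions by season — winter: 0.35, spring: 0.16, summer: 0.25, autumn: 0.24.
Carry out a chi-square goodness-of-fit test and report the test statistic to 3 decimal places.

2.422

Expected counts E_i = n·p_i: 193×0.35 = 67.55, 193×0.16 = 30.88, 193×0.25 = 48.25, 193×0.24 = 46.32.
cat         O        E   (O−E)²/E
winter     63    67.55     0.3065
spring     37    30.88     1.2129
summer     52    48.25     0.2915
autumn     41    46.32     0.6110
Sum = 2.422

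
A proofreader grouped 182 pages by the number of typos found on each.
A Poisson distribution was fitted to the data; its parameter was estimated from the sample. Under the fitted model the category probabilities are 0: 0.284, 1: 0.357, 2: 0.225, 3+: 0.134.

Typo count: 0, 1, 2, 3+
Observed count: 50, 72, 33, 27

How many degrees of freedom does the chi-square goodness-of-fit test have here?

There are k = 4 categories and 1 parameter estimated from the data, so df = 4 − 1 − 1 = 2.

2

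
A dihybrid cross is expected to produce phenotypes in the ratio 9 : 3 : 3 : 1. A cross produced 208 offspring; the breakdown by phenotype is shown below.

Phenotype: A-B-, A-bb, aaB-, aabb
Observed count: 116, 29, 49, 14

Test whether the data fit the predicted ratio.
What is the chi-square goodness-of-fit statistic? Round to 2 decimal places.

5.21

Ratio total = 16. Expected counts: 208×9/16 = 117, 208×3/16 = 39, 208×3/16 = 39, 208×1/16 = 13.
A-B-: (116 − 117)²/117 = 1/117 = 0.009
A-bb: (29 − 39)²/39 = 100/39 = 2.564
aaB-: (49 − 39)²/39 = 100/39 = 2.564
aabb: (14 − 13)²/13 = 1/13 = 0.077
Sum = 5.21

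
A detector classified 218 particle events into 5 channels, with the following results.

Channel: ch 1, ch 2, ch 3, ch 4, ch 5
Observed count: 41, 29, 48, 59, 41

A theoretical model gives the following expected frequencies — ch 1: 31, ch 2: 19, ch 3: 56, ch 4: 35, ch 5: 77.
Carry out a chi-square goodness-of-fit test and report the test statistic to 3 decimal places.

ch 1: (41 − 31)²/31 = 100/31 = 3.2258
ch 2: (29 − 19)²/19 = 100/19 = 5.2632
ch 3: (48 − 56)²/56 = 64/56 = 1.1429
ch 4: (59 − 35)²/35 = 576/35 = 16.4571
ch 5: (41 − 77)²/77 = 1296/77 = 16.8312
Sum = 42.920

42.920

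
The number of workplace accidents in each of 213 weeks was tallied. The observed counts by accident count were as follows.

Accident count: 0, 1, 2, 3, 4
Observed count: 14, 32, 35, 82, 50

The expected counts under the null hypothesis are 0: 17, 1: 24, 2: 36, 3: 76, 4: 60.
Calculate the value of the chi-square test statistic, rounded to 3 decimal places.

5.364

cat         O        E   (O−E)²/E
0          14       17     0.5294
1          32       24     2.6667
2          35       36     0.0278
3          82       76     0.4737
4          50       60     1.6667
Sum = 5.364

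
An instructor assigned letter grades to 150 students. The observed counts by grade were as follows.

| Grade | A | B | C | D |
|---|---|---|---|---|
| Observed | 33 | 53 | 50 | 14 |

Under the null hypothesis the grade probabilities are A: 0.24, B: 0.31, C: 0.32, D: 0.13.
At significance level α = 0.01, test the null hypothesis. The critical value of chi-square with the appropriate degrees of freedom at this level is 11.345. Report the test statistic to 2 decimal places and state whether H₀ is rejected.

2.79; do not reject

Expected counts E_i = n·p_i: 150×0.24 = 36, 150×0.31 = 46.5, 150×0.32 = 48, 150×0.13 = 19.5.
χ² = (33−36)²/36 + (53−46.5)²/46.5 + (50−48)²/48 + (14−19.5)²/19.5
   = 0.250 + 0.909 + 0.083 + 1.551
Sum = 2.79
df = 3. Since 2.79 < 11.345, we do not reject H₀.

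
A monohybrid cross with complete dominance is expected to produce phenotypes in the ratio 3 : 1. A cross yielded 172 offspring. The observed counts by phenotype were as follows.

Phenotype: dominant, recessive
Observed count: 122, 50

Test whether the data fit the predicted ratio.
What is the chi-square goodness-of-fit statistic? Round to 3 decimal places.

Ratio total = 4. Expected counts: 172×3/4 = 129, 172×1/4 = 43.
χ² = (122−129)²/129 + (50−43)²/43
   = 0.3798 + 1.1395
Sum = 1.519

1.519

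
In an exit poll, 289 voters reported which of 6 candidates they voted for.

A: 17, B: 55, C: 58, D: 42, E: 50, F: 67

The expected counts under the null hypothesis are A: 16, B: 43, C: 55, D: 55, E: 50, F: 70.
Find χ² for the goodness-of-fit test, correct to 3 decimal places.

6.776

A: (17 − 16)²/16 = 1/16 = 0.0625
B: (55 − 43)²/43 = 144/43 = 3.3488
C: (58 − 55)²/55 = 9/55 = 0.1636
D: (42 − 55)²/55 = 169/55 = 3.0727
E: (50 − 50)²/50 = 0/50 = 0.0000
F: (67 − 70)²/70 = 9/70 = 0.1286
Sum = 6.776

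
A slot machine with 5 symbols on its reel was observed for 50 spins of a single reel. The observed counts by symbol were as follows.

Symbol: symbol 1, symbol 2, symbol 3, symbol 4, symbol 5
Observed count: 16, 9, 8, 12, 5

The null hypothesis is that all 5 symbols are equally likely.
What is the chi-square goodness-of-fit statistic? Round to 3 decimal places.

7.000

Expected count for each of the 5 categories: 50/5 = 10.
symbol 1: (16 − 10)²/10 = 36/10 = 3.6000
symbol 2: (9 − 10)²/10 = 1/10 = 0.1000
symbol 3: (8 − 10)²/10 = 4/10 = 0.4000
symbol 4: (12 − 10)²/10 = 4/10 = 0.4000
symbol 5: (5 − 10)²/10 = 25/10 = 2.5000
Sum = 7.000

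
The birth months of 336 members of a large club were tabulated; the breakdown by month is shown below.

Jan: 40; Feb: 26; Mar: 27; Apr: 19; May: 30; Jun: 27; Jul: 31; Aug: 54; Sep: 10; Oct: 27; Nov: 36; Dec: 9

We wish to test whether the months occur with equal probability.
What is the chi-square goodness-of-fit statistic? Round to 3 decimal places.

Under H₀ each category has probability 1/12, so each expected count is 336/12 = 28.
Jan: (40 − 28)²/28 = 144/28 = 5.1429
Feb: (26 − 28)²/28 = 4/28 = 0.1429
Mar: (27 − 28)²/28 = 1/28 = 0.0357
Apr: (19 − 28)²/28 = 81/28 = 2.8929
May: (30 − 28)²/28 = 4/28 = 0.1429
Jun: (27 − 28)²/28 = 1/28 = 0.0357
Jul: (31 − 28)²/28 = 9/28 = 0.3214
Aug: (54 − 28)²/28 = 676/28 = 24.1429
Sep: (10 − 28)²/28 = 324/28 = 11.5714
Oct: (27 − 28)²/28 = 1/28 = 0.0357
Nov: (36 − 28)²/28 = 64/28 = 2.2857
Dec: (9 − 28)²/28 = 361/28 = 12.8929
Sum = 59.643

59.643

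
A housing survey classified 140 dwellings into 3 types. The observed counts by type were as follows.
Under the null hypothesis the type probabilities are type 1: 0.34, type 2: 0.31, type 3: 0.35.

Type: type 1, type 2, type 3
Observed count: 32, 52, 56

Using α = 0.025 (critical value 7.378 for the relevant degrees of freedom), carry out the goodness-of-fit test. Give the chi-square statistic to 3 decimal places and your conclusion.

Expected counts E_i = n·p_i: 140×0.34 = 47.6, 140×0.31 = 43.4, 140×0.35 = 49.
χ² = (32−47.6)²/47.6 + (52−43.4)²/43.4 + (56−49)²/49
   = 5.1126 + 1.7041 + 1.0000
Sum = 7.817
df = 2. Since 7.817 > 7.378, we reject H₀.

7.817; reject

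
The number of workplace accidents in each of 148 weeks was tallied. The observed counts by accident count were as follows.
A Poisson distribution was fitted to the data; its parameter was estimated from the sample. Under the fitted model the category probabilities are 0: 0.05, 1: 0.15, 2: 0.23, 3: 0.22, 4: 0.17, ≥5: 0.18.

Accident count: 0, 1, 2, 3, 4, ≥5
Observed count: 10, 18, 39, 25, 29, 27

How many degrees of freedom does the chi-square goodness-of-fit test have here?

4

There are k = 6 categories and 1 parameter estimated from the data, so df = 6 − 1 − 1 = 4.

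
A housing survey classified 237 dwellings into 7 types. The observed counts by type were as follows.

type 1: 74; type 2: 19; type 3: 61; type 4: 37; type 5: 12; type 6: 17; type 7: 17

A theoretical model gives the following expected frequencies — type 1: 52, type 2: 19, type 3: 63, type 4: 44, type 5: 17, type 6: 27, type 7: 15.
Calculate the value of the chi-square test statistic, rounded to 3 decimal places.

cat         O        E   (O−E)²/E
type 1     74       52     9.3077
type 2     19       19     0.0000
type 3     61       63     0.0635
type 4     37       44     1.1136
type 5     12       17     1.4706
type 6     17       27     3.7037
type 7     17       15     0.2667
Sum = 15.926

15.926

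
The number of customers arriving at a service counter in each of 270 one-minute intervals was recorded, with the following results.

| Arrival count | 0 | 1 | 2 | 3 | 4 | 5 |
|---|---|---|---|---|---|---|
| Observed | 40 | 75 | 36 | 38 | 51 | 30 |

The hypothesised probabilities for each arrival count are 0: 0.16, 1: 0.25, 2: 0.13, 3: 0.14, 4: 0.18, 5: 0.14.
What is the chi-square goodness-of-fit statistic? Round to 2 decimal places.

2.82

Expected counts E_i = n·p_i: 270×0.16 = 43.2, 270×0.25 = 67.5, 270×0.13 = 35.1, 270×0.14 = 37.8, 270×0.18 = 48.6, 270×0.14 = 37.8.
cat         O        E   (O−E)²/E
0          40     43.2      0.237
1          75     67.5      0.833
2          36     35.1      0.023
3          38     37.8      0.001
4          51     48.6      0.119
5          30     37.8      1.610
Sum = 2.82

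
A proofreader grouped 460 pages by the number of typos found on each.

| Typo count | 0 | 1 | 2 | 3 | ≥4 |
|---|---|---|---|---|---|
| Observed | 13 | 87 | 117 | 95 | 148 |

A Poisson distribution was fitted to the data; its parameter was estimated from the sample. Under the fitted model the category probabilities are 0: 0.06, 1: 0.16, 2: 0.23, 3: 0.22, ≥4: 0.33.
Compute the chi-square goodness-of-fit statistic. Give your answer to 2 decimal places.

11.82

Expected counts E_i = n·p_i: 460×0.06 = 27.6, 460×0.16 = 73.6, 460×0.23 = 105.8, 460×0.22 = 101.2, 460×0.33 = 151.8.
0: (13 − 27.6)²/27.6 = 213.16/27.6 = 7.723
1: (87 − 73.6)²/73.6 = 179.56/73.6 = 2.440
2: (117 − 105.8)²/105.8 = 125.44/105.8 = 1.186
3: (95 − 101.2)²/101.2 = 38.44/101.2 = 0.380
≥4: (148 − 151.8)²/151.8 = 14.44/151.8 = 0.095
Sum = 11.82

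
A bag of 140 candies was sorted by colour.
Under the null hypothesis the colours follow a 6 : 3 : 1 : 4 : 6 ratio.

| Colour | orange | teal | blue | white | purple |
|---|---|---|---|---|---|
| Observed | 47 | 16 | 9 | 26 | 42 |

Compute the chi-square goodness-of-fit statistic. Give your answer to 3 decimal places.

Ratio total = 20. Expected counts: 140×6/20 = 42, 140×3/20 = 21, 140×1/20 = 7, 140×4/20 = 28, 140×6/20 = 42.
cat         O        E   (O−E)²/E
orange     47       42     0.5952
teal       16       21     1.1905
blue        9        7     0.5714
white      26       28     0.1429
purple     42       42     0.0000
Sum = 2.500

2.500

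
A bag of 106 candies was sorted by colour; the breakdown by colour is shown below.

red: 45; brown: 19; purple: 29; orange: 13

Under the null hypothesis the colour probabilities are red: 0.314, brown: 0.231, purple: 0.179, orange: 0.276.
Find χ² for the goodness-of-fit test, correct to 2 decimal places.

19.68

Expected counts E_i = n·p_i: 106×0.314 = 33.284, 106×0.231 = 24.486, 106×0.179 = 18.974, 106×0.276 = 29.256.
cat         O        E   (O−E)²/E
red        45   33.284      4.124
brown      19   24.486      1.229
purple     29   18.974      5.298
orange     13   29.256      9.033
Sum = 19.68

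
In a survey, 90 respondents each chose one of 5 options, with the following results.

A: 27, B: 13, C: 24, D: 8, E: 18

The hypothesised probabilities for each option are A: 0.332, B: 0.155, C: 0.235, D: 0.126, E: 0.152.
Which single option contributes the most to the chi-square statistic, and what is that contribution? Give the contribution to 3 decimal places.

E, 1.364

Expected counts E_i = n·p_i: 90×0.332 = 29.88, 90×0.155 = 13.95, 90×0.235 = 21.15, 90×0.126 = 11.34, 90×0.152 = 13.68.
χ² = (27−29.88)²/29.88 + (13−13.95)²/13.95 + (24−21.15)²/21.15 + (8−11.34)²/11.34 + (18−13.68)²/13.68
   = 0.2776 + 0.0647 + 0.3840 + 0.9837 + 1.3642
The largest term is for E: 1.364.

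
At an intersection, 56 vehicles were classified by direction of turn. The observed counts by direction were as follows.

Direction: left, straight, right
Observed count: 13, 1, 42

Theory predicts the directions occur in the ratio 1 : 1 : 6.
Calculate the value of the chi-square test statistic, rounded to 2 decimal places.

10.29

Ratio total = 8. Expected counts: 56×1/8 = 7, 56×1/8 = 7, 56×6/8 = 42.
left: (13 − 7)²/7 = 36/7 = 5.143
straight: (1 − 7)²/7 = 36/7 = 5.143
right: (42 − 42)²/42 = 0/42 = 0.000
Sum = 10.29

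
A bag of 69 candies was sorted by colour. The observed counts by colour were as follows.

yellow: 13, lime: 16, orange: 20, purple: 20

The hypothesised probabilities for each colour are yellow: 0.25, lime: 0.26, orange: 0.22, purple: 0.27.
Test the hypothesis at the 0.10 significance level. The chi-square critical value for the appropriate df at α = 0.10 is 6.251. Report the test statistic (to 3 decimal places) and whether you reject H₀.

2.888; do not reject

Expected counts E_i = n·p_i: 69×0.25 = 17.25, 69×0.26 = 17.94, 69×0.22 = 15.18, 69×0.27 = 18.63.
cat         O        E   (O−E)²/E
yellow     13    17.25     1.0471
lime       16    17.94     0.2098
orange     20    15.18     1.5305
purple     20    18.63     0.1007
Sum = 2.888
df = 3. Since 2.888 < 6.251, we do not reject H₀.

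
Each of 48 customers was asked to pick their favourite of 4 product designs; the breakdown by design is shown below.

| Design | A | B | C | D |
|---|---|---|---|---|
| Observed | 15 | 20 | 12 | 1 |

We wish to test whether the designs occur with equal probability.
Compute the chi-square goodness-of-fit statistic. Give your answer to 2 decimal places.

Expected count for each of the 4 categories: 48/4 = 12.
A: (15 − 12)²/12 = 9/12 = 0.750
B: (20 − 12)²/12 = 64/12 = 5.333
C: (12 − 12)²/12 = 0/12 = 0.000
D: (1 − 12)²/12 = 121/12 = 10.083
Sum = 16.17

16.17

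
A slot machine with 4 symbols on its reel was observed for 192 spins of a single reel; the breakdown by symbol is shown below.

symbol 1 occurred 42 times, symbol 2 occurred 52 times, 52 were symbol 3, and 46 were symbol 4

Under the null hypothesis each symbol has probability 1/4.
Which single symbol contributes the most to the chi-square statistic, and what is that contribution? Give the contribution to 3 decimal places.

Expected count for each of the 4 categories: 192/4 = 48.
χ² = (42−48)²/48 + (52−48)²/48 + (52−48)²/48 + (46−48)²/48
   = 0.7500 + 0.3333 + 0.3333 + 0.0833
The largest term is for symbol 1: 0.750.

symbol 1, 0.750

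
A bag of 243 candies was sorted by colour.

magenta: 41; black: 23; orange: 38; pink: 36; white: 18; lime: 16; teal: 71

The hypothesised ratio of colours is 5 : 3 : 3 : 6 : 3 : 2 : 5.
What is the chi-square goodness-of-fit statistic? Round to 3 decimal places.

Ratio total = 27. Expected counts: 243×5/27 = 45, 243×3/27 = 27, 243×3/27 = 27, 243×6/27 = 54, 243×3/27 = 27, 243×2/27 = 18, 243×5/27 = 45.
magenta: (41 − 45)²/45 = 16/45 = 0.3556
black: (23 − 27)²/27 = 16/27 = 0.5926
orange: (38 − 27)²/27 = 121/27 = 4.4815
pink: (36 − 54)²/54 = 324/54 = 6.0000
white: (18 − 27)²/27 = 81/27 = 3.0000
lime: (16 − 18)²/18 = 4/18 = 0.2222
teal: (71 − 45)²/45 = 676/45 = 15.0222
Sum = 29.674

29.674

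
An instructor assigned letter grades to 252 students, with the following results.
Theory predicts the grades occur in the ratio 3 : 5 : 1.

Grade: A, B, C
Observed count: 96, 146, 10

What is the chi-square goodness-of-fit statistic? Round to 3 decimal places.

Ratio total = 9. Expected counts: 252×3/9 = 84, 252×5/9 = 140, 252×1/9 = 28.
cat         O        E   (O−E)²/E
A          96       84     1.7143
B         146      140     0.2571
C          10       28    11.5714
Sum = 13.543

13.543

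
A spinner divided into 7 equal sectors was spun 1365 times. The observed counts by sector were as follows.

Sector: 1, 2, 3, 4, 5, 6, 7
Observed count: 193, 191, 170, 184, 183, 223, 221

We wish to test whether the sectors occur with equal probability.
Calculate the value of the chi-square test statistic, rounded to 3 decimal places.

Under H₀ each category has probability 1/7, so each expected count is 1365/7 = 195.
χ² = (193−195)²/195 + (191−195)²/195 + (170−195)²/195 + (184−195)²/195 + (183−195)²/195 + (223−195)²/195 + (221−195)²/195
   = 0.0205 + 0.0821 + 3.2051 + 0.6205 + 0.7385 + 4.0205 + 3.4667
Sum = 12.154

12.154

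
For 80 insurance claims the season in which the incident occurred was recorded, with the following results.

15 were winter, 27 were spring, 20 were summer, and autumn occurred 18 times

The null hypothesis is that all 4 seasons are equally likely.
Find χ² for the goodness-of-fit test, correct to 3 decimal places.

3.900

Expected count for each of the 4 categories: 80/4 = 20.
χ² = (15−20)²/20 + (27−20)²/20 + (20−20)²/20 + (18−20)²/20
   = 1.2500 + 2.4500 + 0.0000 + 0.2000
Sum = 3.900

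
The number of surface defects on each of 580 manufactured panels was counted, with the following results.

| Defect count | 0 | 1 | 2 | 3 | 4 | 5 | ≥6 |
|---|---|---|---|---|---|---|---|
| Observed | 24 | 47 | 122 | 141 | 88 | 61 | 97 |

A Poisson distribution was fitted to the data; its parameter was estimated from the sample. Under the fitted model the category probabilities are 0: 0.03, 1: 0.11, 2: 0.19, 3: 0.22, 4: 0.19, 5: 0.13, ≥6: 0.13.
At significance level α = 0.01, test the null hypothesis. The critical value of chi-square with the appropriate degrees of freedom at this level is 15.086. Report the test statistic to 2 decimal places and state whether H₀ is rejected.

23.01; reject

Expected counts E_i = n·p_i: 580×0.03 = 17.4, 580×0.11 = 63.8, 580×0.19 = 110.2, 580×0.22 = 127.6, 580×0.19 = 110.2, 580×0.13 = 75.4, 580×0.13 = 75.4.
χ² = (24−17.4)²/17.4 + (47−63.8)²/63.8 + (122−110.2)²/110.2 + (141−127.6)²/127.6 + (88−110.2)²/110.2 + (61−75.4)²/75.4 + (97−75.4)²/75.4
   = 2.503 + 4.424 + 1.264 + 1.407 + 4.472 + 2.750 + 6.188
Sum = 23.01
df = 5. Since 23.01 > 15.086, we reject H₀.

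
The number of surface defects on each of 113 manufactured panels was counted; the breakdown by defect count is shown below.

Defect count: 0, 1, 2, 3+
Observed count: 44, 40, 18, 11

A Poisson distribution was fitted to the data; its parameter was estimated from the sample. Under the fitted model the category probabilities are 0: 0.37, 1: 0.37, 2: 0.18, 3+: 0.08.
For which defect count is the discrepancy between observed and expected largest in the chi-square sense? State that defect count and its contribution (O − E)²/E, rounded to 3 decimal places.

3+, 0.425

Expected counts E_i = n·p_i: 113×0.37 = 41.81, 113×0.37 = 41.81, 113×0.18 = 20.34, 113×0.08 = 9.04.
cat         O        E   (O−E)²/E
0          44    41.81     0.1147
1          40    41.81     0.0784
2          18    20.34     0.2692
3+         11     9.04     0.4250
The largest term is for 3+: 0.425.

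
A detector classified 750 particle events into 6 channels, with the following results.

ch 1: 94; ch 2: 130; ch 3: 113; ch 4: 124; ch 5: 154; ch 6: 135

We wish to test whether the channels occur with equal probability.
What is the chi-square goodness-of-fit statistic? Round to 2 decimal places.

16.58

Expected count for each of the 6 categories: 750/6 = 125.
ch 1: (94 − 125)²/125 = 961/125 = 7.688
ch 2: (130 − 125)²/125 = 25/125 = 0.200
ch 3: (113 − 125)²/125 = 144/125 = 1.152
ch 4: (124 − 125)²/125 = 1/125 = 0.008
ch 5: (154 − 125)²/125 = 841/125 = 6.728
ch 6: (135 − 125)²/125 = 100/125 = 0.800
Sum = 16.58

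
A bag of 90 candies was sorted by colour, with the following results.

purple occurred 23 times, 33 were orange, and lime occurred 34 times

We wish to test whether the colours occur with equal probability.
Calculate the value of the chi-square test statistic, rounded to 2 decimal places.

2.47

Expected count for each of the 3 categories: 90/3 = 30.
χ² = (23−30)²/30 + (33−30)²/30 + (34−30)²/30
   = 1.633 + 0.300 + 0.533
Sum = 2.47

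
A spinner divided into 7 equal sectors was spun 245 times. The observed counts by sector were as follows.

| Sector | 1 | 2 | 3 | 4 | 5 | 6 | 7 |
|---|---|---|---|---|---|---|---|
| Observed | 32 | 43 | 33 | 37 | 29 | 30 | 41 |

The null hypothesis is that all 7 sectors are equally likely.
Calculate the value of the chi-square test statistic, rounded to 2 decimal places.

Under H₀ each category has probability 1/7, so each expected count is 245/7 = 35.
χ² = (32−35)²/35 + (43−35)²/35 + (33−35)²/35 + (37−35)²/35 + (29−35)²/35 + (30−35)²/35 + (41−35)²/35
   = 0.257 + 1.829 + 0.114 + 0.114 + 1.029 + 0.714 + 1.029
Sum = 5.09

5.09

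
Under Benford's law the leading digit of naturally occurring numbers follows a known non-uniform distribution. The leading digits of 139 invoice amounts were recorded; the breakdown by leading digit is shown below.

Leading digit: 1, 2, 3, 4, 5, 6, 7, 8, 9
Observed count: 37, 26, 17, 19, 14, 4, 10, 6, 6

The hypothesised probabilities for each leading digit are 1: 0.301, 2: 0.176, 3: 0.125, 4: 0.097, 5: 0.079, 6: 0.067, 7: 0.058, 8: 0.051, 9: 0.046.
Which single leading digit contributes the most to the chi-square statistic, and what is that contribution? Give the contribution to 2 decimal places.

6, 3.03

Expected counts E_i = n·p_i: 139×0.301 = 41.839, 139×0.176 = 24.464, 139×0.125 = 17.375, 139×0.097 = 13.483, 139×0.079 = 10.981, 139×0.067 = 9.313, 139×0.058 = 8.062, 139×0.051 = 7.089, 139×0.046 = 6.394.
1: (37 − 41.839)²/41.839 = 23.415921/41.839 = 0.560
2: (26 − 24.464)²/24.464 = 2.359296/24.464 = 0.096
3: (17 − 17.375)²/17.375 = 0.140625/17.375 = 0.008
4: (19 − 13.483)²/13.483 = 30.437289/13.483 = 2.257
5: (14 − 10.981)²/10.981 = 9.114361/10.981 = 0.830
6: (4 − 9.313)²/9.313 = 28.227969/9.313 = 3.031
7: (10 − 8.062)²/8.062 = 3.755844/8.062 = 0.466
8: (6 − 7.089)²/7.089 = 1.185921/7.089 = 0.167
9: (6 − 6.394)²/6.394 = 0.155236/6.394 = 0.024
The largest term is for 6: 3.03.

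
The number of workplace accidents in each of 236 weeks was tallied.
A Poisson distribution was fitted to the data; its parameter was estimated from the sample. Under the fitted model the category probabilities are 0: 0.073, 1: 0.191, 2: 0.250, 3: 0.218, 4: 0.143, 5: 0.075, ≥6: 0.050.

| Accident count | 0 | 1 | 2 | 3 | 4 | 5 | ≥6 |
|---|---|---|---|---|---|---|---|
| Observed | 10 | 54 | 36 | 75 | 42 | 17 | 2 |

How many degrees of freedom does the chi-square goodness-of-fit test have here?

5

There are k = 7 categories and 1 parameter estimated from the data, so df = 7 − 1 − 1 = 5.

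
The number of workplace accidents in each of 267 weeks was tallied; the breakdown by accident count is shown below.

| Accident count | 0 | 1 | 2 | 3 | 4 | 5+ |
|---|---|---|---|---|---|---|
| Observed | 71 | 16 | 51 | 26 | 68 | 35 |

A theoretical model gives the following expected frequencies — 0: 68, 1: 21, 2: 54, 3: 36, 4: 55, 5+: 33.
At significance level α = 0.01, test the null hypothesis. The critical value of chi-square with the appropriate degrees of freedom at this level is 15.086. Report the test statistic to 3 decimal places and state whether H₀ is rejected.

7.461; do not reject

0: (71 − 68)²/68 = 9/68 = 0.1324
1: (16 − 21)²/21 = 25/21 = 1.1905
2: (51 − 54)²/54 = 9/54 = 0.1667
3: (26 − 36)²/36 = 100/36 = 2.7778
4: (68 − 55)²/55 = 169/55 = 3.0727
5+: (35 − 33)²/33 = 4/33 = 0.1212
Sum = 7.461
df = 5. Since 7.461 < 15.086, we do not reject H₀.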